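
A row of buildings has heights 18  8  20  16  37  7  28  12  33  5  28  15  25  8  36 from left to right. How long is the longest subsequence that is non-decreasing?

5

Track the smallest tail for each achievable length (allowing ties):
18 → extends → [18]
8 → replaces 18 → [8]
20 → extends → [8, 20]
16 → replaces 20 → [8, 16]
37 → extends → [8, 16, 37]
7 → replaces 8 → [7, 16, 37]
28 → replaces 37 → [7, 16, 28]
12 → replaces 16 → [7, 12, 28]
33 → extends → [7, 12, 28, 33]
5 → replaces 7 → [5, 12, 28, 33]
28 → replaces 33 → [5, 12, 28, 28]
15 → replaces 28 → [5, 12, 15, 28]
25 → replaces 28 → [5, 12, 15, 25]
8 → replaces 12 → [5, 8, 15, 25]
36 → extends → [5, 8, 15, 25, 36]
Five tails, so the longest non-decreasing subsequence has length 5 (e.g. 18, 20, 28, 33, 36).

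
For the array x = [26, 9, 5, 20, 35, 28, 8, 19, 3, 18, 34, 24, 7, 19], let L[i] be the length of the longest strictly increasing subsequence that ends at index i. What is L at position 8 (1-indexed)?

dp[i] = 1 + max{dp[j] : j<i, x[j]<x[i]} (or 1 if no such j):
i:      1  2  3  4  5  6  7  8  9 10 11 12 13 14
x[i]:  26  9  5 20 35 28  8 19  3 18 34 24  7 19
dp:     1  1  1  2  3  3  2  3  1  3  4  4  2  4
At index 8 the value is 3.

3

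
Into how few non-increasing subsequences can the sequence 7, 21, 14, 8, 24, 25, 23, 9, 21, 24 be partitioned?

5

The minimum number of non-increasing subsequences covering a sequence equals the length of its longest strictly increasing subsequence.
LIS length is 5 (e.g. 7, 8, 9, 21, 24), so 5 piles are needed.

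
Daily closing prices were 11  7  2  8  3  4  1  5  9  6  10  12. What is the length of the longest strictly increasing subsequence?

7

Track the smallest tail for each achievable length (strict):
11 → extends → [11]
7 → replaces 11 → [7]
2 → replaces 7 → [2]
8 → extends → [2, 8]
3 → replaces 8 → [2, 3]
4 → extends → [2, 3, 4]
1 → replaces 2 → [1, 3, 4]
5 → extends → [1, 3, 4, 5]
9 → extends → [1, 3, 4, 5, 9]
6 → replaces 9 → [1, 3, 4, 5, 6]
10 → extends → [1, 3, 4, 5, 6, 10]
12 → extends → [1, 3, 4, 5, 6, 10, 12]
Seven tails, so the longest strictly increasing subsequence has length 7 (e.g. 2, 3, 4, 5, 9, 10, 12).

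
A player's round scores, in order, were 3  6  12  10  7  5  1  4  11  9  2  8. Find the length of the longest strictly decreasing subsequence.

Negate each value so 'decreasing' becomes 'increasing', then run patience tails on the negated sequence:
-3 → extends → [-3]
-6 → replaces -3 → [-6]
-12 → replaces -6 → [-12]
-10 → extends → [-12, -10]
-7 → extends → [-12, -10, -7]
-5 → extends → [-12, -10, -7, -5]
-1 → extends → [-12, -10, -7, -5, -1]
-4 → replaces -1 → [-12, -10, -7, -5, -4]
-11 → replaces -10 → [-12, -11, -7, -5, -4]
-9 → replaces -7 → [-12, -11, -9, -5, -4]
-2 → extends → [-12, -11, -9, -5, -4, -2]
-8 → replaces -5 → [-12, -11, -9, -8, -4, -2]
Six tails, so the longest strictly decreasing subsequence of the original has length 6.

6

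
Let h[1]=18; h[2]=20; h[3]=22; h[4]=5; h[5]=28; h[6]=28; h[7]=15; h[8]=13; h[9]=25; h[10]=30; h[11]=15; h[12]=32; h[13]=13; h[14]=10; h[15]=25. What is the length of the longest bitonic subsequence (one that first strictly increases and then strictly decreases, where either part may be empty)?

8

inc[i] = longest strictly increasing subsequence ending at i; dec[i] = longest strictly decreasing subsequence starting at i:
i:      1  2  3  4  5  6  7  8  9 10 11 12 13 14 15
h[i]:  18 20 22  5 28 28 15 13 25 30 15 32 13 10 25
inc:    1  2  3  1  4  4  2  2  4  5  3  6  2  2  4
dec:    4  4  4  1  5  5  3  2  4  4  3  3  2  1  1
Best peak at i=5 (value 28): inc=4, dec=5, length 4+5−1 = 8.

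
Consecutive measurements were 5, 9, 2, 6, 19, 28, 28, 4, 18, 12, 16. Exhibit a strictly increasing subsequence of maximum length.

Patience tails give the LIS length; then backtrack through the dp parents:
5 → extends → [5]
9 → extends → [5, 9]
2 → replaces 5 → [2, 9]
6 → replaces 9 → [2, 6]
19 → extends → [2, 6, 19]
28 → extends → [2, 6, 19, 28]
28 → already a tail → [2, 6, 19, 28]
4 → replaces 6 → [2, 4, 19, 28]
18 → replaces 19 → [2, 4, 18, 28]
12 → replaces 18 → [2, 4, 12, 28]
16 → replaces 28 → [2, 4, 12, 16]
Length 4; one witness is 5, 9, 19, 28.

5, 9, 19, 28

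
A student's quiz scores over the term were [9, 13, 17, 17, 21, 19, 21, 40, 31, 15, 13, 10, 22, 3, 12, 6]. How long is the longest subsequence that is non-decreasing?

7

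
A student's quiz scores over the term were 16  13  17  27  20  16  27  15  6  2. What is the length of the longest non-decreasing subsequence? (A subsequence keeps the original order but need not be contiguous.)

Let dp[i] be the length of the longest such subsequence ending at index i:
i:      1  2  3  4  5  6  7  8  9 10
a[i]:  16 13 17 27 20 16 27 15  6  2
dp:     1  1  2  3  3  2  4  2  1  1
Maximum dp value is 4.

4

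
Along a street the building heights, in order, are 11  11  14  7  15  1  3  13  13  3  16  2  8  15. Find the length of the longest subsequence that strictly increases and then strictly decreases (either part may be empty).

6

inc[i] = longest strictly increasing subsequence ending at i; dec[i] = longest strictly decreasing subsequence starting at i:
i:      1  2  3  4  5  6  7  8  9 10 11 12 13 14
a[i]:  11 11 14  7 15  1  3 13 13  3 16  2  8 15
inc:    1  1  2  1  3  1  2  3  3  2  4  2  3  4
dec:    4  4  4  3  4  1  2  3  3  2  2  1  1  1
Best peak at i=5 (value 15): inc=3, dec=4, length 3+4−1 = 6.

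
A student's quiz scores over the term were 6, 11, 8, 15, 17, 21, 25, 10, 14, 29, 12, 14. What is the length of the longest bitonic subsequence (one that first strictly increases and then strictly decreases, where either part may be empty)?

8

inc[i] = longest strictly increasing subsequence ending at i; dec[i] = longest strictly decreasing subsequence starting at i:
i:      1  2  3  4  5  6  7  8  9 10 11 12
a[i]:   6 11  8 15 17 21 25 10 14 29 12 14
inc:    1  2  2  3  4  5  6  3  4  7  4  5
dec:    1  2  1  3  3  3  3  1  2  2  1  1
Best peak at i=7 (value 25): inc=6, dec=3, length 6+3−1 = 8.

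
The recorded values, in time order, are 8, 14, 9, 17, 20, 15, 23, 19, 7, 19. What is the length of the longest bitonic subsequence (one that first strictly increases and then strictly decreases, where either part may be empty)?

inc[i] = longest strictly increasing subsequence ending at i; dec[i] = longest strictly decreasing subsequence starting at i:
i:      1  2  3  4  5  6  7  8  9 10
a[i]:   8 14  9 17 20 15 23 19  7 19
inc:    1  2  2  3  4  3  5  4  1  4
dec:    2  3  2  3  3  2  3  2  1  1
Best peak at i=7 (value 23): inc=5, dec=3, length 5+3−1 = 7.

7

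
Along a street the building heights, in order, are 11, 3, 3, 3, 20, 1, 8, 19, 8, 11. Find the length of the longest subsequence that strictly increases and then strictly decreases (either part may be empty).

inc[i] = longest strictly increasing subsequence ending at i; dec[i] = longest strictly decreasing subsequence starting at i:
i:      1  2  3  4  5  6  7  8  9 10
a[i]:  11  3  3  3 20  1  8 19  8 11
inc:    1  1  1  1  2  1  2  3  2  3
dec:    3  2  2  2  3  1  1  2  1  1
Best peak at i=5 (value 20): inc=2, dec=3, length 2+3−1 = 4.

4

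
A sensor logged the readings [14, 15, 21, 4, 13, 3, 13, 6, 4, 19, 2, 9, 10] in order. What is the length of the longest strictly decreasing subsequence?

Negate each value so 'decreasing' becomes 'increasing', then run patience tails on the negated sequence:
-14 → extends → [-14]
-15 → replaces -14 → [-15]
-21 → replaces -15 → [-21]
-4 → extends → [-21, -4]
-13 → replaces -4 → [-21, -13]
-3 → extends → [-21, -13, -3]
-13 → already a tail → [-21, -13, -3]
-6 → replaces -3 → [-21, -13, -6]
-4 → extends → [-21, -13, -6, -4]
-19 → replaces -13 → [-21, -19, -6, -4]
-2 → extends → [-21, -19, -6, -4, -2]
-9 → replaces -6 → [-21, -19, -9, -4, -2]
-10 → replaces -9 → [-21, -19, -10, -4, -2]
Five tails, so the longest strictly decreasing subsequence of the original has length 5.

5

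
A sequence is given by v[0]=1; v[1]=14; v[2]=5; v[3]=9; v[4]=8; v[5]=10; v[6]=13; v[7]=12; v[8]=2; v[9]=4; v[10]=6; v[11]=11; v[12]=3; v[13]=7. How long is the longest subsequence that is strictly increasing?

5

Let dp[i] be the length of the longest such subsequence ending at index i:
i:      0  1  2  3  4  5  6  7  8  9 10 11 12 13
v[i]:   1 14  5  9  8 10 13 12  2  4  6 11  3  7
dp:     1  2  2  3  3  4  5  5  2  3  4  5  3  5
Maximum dp value is 5.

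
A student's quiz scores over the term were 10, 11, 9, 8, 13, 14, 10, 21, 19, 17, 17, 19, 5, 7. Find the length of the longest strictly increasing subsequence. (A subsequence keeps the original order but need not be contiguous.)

6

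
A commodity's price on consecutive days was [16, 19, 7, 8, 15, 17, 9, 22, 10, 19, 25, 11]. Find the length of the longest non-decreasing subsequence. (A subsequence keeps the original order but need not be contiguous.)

Track the smallest tail for each achievable length (allowing ties):
16 → extends → [16]
19 → extends → [16, 19]
7 → replaces 16 → [7, 19]
8 → replaces 19 → [7, 8]
15 → extends → [7, 8, 15]
17 → extends → [7, 8, 15, 17]
9 → replaces 15 → [7, 8, 9, 17]
22 → extends → [7, 8, 9, 17, 22]
10 → replaces 17 → [7, 8, 9, 10, 22]
19 → replaces 22 → [7, 8, 9, 10, 19]
25 → extends → [7, 8, 9, 10, 19, 25]
11 → replaces 19 → [7, 8, 9, 10, 11, 25]
Six tails, so the longest non-decreasing subsequence has length 6 (e.g. 7, 8, 15, 17, 22, 25).

6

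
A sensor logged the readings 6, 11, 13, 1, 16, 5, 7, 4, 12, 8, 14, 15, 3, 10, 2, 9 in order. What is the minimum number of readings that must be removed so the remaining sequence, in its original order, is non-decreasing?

10

Fewest deletions = n − (longest non-decreasing subsequence).
i:      1  2  3  4  5  6  7  8  9 10 11 12 13 14 15 16
a[i]:   6 11 13  1 16  5  7  4 12  8 14 15  3 10  2  9
dp:     1  2  3  1  4  2  3  2  4  4  5  6  2  5  2  5
max dp = 6, so deletions = 16 − 6 = 10.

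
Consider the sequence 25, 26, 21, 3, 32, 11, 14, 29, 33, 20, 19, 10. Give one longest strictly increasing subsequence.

Patience tails give the LIS length; then backtrack through the dp parents:
25 → extends → [25]
26 → extends → [25, 26]
21 → replaces 25 → [21, 26]
3 → replaces 21 → [3, 26]
32 → extends → [3, 26, 32]
11 → replaces 26 → [3, 11, 32]
14 → replaces 32 → [3, 11, 14]
29 → extends → [3, 11, 14, 29]
33 → extends → [3, 11, 14, 29, 33]
20 → replaces 29 → [3, 11, 14, 20, 33]
19 → replaces 20 → [3, 11, 14, 19, 33]
10 → replaces 11 → [3, 10, 14, 19, 33]
Length 5; one witness is 3, 11, 14, 29, 33.

3, 11, 14, 29, 33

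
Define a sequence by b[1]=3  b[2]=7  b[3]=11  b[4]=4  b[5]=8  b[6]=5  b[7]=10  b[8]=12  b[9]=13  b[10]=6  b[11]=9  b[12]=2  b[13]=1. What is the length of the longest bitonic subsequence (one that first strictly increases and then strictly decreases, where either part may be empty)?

9

inc[i] = longest strictly increasing subsequence ending at i; dec[i] = longest strictly decreasing subsequence starting at i:
i:      1  2  3  4  5  6  7  8  9 10 11 12 13
b[i]:   3  7 11  4  8  5 10 12 13  6  9  2  1
inc:    1  2  3  2  3  3  4  5  6  4  5  1  1
dec:    3  4  5  3  4  3  4  4  4  3  3  2  1
Best peak at i=9 (value 13): inc=6, dec=4, length 6+4−1 = 9.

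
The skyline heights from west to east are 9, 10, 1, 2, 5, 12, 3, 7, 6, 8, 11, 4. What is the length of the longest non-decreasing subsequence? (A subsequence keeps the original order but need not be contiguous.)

6

Let dp[i] be the length of the longest such subsequence ending at index i:
i:      1  2  3  4  5  6  7  8  9 10 11 12
a[i]:   9 10  1  2  5 12  3  7  6  8 11  4
dp:     1  2  1  2  3  4  3  4  4  5  6  4
Maximum dp value is 6.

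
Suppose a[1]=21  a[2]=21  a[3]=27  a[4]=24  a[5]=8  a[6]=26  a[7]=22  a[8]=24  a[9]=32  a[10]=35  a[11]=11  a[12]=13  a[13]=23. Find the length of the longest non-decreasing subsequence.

Track the smallest tail for each achievable length (allowing ties):
21 → extends → [21]
21 → extends → [21, 21]
27 → extends → [21, 21, 27]
24 → replaces 27 → [21, 21, 24]
8 → replaces 21 → [8, 21, 24]
26 → extends → [8, 21, 24, 26]
22 → replaces 24 → [8, 21, 22, 26]
24 → replaces 26 → [8, 21, 22, 24]
32 → extends → [8, 21, 22, 24, 32]
35 → extends → [8, 21, 22, 24, 32, 35]
11 → replaces 21 → [8, 11, 22, 24, 32, 35]
13 → replaces 22 → [8, 11, 13, 24, 32, 35]
23 → replaces 24 → [8, 11, 13, 23, 32, 35]
Six tails, so the longest non-decreasing subsequence has length 6 (e.g. 21, 21, 24, 26, 32, 35).

6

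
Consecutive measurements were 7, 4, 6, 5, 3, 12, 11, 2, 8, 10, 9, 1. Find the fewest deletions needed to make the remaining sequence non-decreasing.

Fewest deletions = n − (longest non-decreasing subsequence).
i:      1  2  3  4  5  6  7  8  9 10 11 12
a[i]:   7  4  6  5  3 12 11  2  8 10  9  1
dp:     1  1  2  2  1  3  3  1  3  4  4  1
max dp = 4, so deletions = 12 − 4 = 8.

8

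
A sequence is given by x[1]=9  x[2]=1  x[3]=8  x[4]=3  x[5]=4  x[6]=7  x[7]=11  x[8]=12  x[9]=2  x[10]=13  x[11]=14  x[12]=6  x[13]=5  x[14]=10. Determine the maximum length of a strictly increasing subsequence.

8

Let dp[i] be the length of the longest such subsequence ending at index i:
i:      1  2  3  4  5  6  7  8  9 10 11 12 13 14
x[i]:   9  1  8  3  4  7 11 12  2 13 14  6  5 10
dp:     1  1  2  2  3  4  5  6  2  7  8  4  4  5
Maximum dp value is 8.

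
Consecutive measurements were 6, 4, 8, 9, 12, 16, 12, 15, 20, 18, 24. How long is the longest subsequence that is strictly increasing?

Track the smallest tail for each achievable length (strict):
6 → extends → [6]
4 → replaces 6 → [4]
8 → extends → [4, 8]
9 → extends → [4, 8, 9]
12 → extends → [4, 8, 9, 12]
16 → extends → [4, 8, 9, 12, 16]
12 → already a tail → [4, 8, 9, 12, 16]
15 → replaces 16 → [4, 8, 9, 12, 15]
20 → extends → [4, 8, 9, 12, 15, 20]
18 → replaces 20 → [4, 8, 9, 12, 15, 18]
24 → extends → [4, 8, 9, 12, 15, 18, 24]
Seven tails, so the longest strictly increasing subsequence has length 7 (e.g. 6, 8, 9, 12, 16, 20, 24).

7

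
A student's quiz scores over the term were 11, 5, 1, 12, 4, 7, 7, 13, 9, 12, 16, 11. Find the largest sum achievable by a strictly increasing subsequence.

Let S[i] be the best sum of a strictly increasing subsequence ending at i:
i:      1  2  3  4  5  6  7  8  9 10 11 12
a[i]:  11  5  1 12  4  7  7 13  9 12 16 11
S:     11  5  1 23  5 12 12 36 21 33 52 32
Maximum is 52 (e.g. 11 + 12 + 13 + 16).

52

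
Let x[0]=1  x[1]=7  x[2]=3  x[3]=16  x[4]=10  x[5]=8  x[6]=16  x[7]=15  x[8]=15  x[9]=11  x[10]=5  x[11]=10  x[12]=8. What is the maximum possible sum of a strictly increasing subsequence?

34

Let S[i] be the best sum of a strictly increasing subsequence ending at i:
i:      0  1  2  3  4  5  6  7  8  9 10 11 12
x[i]:   1  7  3 16 10  8 16 15 15 11  5 10  8
S:      1  8  4 24 18 16 34 33 33 29  9 26 17
Maximum is 34 (e.g. 1 + 7 + 10 + 16).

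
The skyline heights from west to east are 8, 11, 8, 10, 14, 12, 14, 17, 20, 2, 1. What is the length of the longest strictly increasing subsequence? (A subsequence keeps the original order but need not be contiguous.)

6

Track the smallest tail for each achievable length (strict):
8 → extends → [8]
11 → extends → [8, 11]
8 → already a tail → [8, 11]
10 → replaces 11 → [8, 10]
14 → extends → [8, 10, 14]
12 → replaces 14 → [8, 10, 12]
14 → extends → [8, 10, 12, 14]
17 → extends → [8, 10, 12, 14, 17]
20 → extends → [8, 10, 12, 14, 17, 20]
2 → replaces 8 → [2, 10, 12, 14, 17, 20]
1 → replaces 2 → [1, 10, 12, 14, 17, 20]
Six tails, so the longest strictly increasing subsequence has length 6 (e.g. 8, 11, 12, 14, 17, 20).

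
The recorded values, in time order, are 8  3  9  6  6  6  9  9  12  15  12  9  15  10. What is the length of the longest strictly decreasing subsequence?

3

Negate each value so 'decreasing' becomes 'increasing', then run patience tails on the negated sequence:
-8 → extends → [-8]
-3 → extends → [-8, -3]
-9 → replaces -8 → [-9, -3]
-6 → replaces -3 → [-9, -6]
-6 → already a tail → [-9, -6]
-6 → already a tail → [-9, -6]
-9 → already a tail → [-9, -6]
-9 → already a tail → [-9, -6]
-12 → replaces -9 → [-12, -6]
-15 → replaces -12 → [-15, -6]
-12 → replaces -6 → [-15, -12]
-9 → extends → [-15, -12, -9]
-15 → already a tail → [-15, -12, -9]
-10 → replaces -9 → [-15, -12, -10]
Three tails, so the longest strictly decreasing subsequence of the original has length 3.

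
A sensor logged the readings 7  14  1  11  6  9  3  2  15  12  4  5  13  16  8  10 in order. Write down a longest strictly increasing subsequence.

1, 6, 9, 12, 13, 16

Patience tails give the LIS length; then backtrack through the dp parents:
7 → extends → [7]
14 → extends → [7, 14]
1 → replaces 7 → [1, 14]
11 → replaces 14 → [1, 11]
6 → replaces 11 → [1, 6]
9 → extends → [1, 6, 9]
3 → replaces 6 → [1, 3, 9]
2 → replaces 3 → [1, 2, 9]
15 → extends → [1, 2, 9, 15]
12 → replaces 15 → [1, 2, 9, 12]
4 → replaces 9 → [1, 2, 4, 12]
5 → replaces 12 → [1, 2, 4, 5]
13 → extends → [1, 2, 4, 5, 13]
16 → extends → [1, 2, 4, 5, 13, 16]
8 → replaces 13 → [1, 2, 4, 5, 8, 16]
10 → replaces 16 → [1, 2, 4, 5, 8, 10]
Length 6; one witness is 1, 6, 9, 12, 13, 16.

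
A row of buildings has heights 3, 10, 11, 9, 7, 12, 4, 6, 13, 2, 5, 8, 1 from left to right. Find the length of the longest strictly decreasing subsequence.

6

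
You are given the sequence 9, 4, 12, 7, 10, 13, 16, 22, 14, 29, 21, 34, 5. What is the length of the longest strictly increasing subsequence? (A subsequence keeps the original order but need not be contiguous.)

8

Let dp[i] be the length of the longest such subsequence ending at index i:
i:      1  2  3  4  5  6  7  8  9 10 11 12 13
a[i]:   9  4 12  7 10 13 16 22 14 29 21 34  5
dp:     1  1  2  2  3  4  5  6  5  7  6  8  2
Maximum dp value is 8.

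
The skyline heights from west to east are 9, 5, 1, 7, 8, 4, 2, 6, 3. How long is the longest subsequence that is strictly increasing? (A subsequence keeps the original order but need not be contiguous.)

Let dp[i] be the length of the longest such subsequence ending at index i:
i:     1 2 3 4 5 6 7 8 9
a[i]:  9 5 1 7 8 4 2 6 3
dp:    1 1 1 2 3 2 2 3 3
Maximum dp value is 3.

3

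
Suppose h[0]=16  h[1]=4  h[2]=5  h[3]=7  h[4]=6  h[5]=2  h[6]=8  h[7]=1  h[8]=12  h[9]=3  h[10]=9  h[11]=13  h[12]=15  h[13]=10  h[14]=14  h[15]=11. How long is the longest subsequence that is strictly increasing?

Let dp[i] be the length of the longest such subsequence ending at index i:
i:      0  1  2  3  4  5  6  7  8  9 10 11 12 13 14 15
h[i]:  16  4  5  7  6  2  8  1 12  3  9 13 15 10 14 11
dp:     1  1  2  3  3  1  4  1  5  2  5  6  7  6  7  7
Maximum dp value is 7.

7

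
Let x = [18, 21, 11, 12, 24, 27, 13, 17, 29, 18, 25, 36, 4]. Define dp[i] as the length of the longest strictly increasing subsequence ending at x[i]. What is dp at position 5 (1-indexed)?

3

dp[i] = 1 + max{dp[j] : j<i, x[j]<x[i]} (or 1 if no such j):
i:      1  2  3  4  5  6  7  8  9 10 11 12 13
x[i]:  18 21 11 12 24 27 13 17 29 18 25 36  4
dp:     1  2  1  2  3  4  3  4  5  5  6  7  1
At index 5 the value is 3.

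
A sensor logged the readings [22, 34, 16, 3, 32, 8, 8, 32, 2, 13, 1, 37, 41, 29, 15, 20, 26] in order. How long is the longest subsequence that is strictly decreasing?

5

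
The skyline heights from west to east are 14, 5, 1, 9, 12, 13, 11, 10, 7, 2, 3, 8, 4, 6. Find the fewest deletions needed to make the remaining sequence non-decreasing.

9

Fewest deletions = n − (longest non-decreasing subsequence).
Patience tails:
14 → extends → [14]
5 → replaces 14 → [5]
1 → replaces 5 → [1]
9 → extends → [1, 9]
12 → extends → [1, 9, 12]
13 → extends → [1, 9, 12, 13]
11 → replaces 12 → [1, 9, 11, 13]
10 → replaces 11 → [1, 9, 10, 13]
7 → replaces 9 → [1, 7, 10, 13]
2 → replaces 7 → [1, 2, 10, 13]
3 → replaces 10 → [1, 2, 3, 13]
8 → replaces 13 → [1, 2, 3, 8]
4 → replaces 8 → [1, 2, 3, 4]
6 → extends → [1, 2, 3, 4, 6]
Longest non-decreasing subsequence has length 5, so deletions = 14 − 5 = 9.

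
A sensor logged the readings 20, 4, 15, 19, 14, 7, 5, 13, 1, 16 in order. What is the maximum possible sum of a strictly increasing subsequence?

Let S[i] be the best sum of a strictly increasing subsequence ending at i:
i:      1  2  3  4  5  6  7  8  9 10
a[i]:  20  4 15 19 14  7  5 13  1 16
S:     20  4 19 38 18 11  9 24  1 40
Maximum is 40 (e.g. 4 + 7 + 13 + 16).

40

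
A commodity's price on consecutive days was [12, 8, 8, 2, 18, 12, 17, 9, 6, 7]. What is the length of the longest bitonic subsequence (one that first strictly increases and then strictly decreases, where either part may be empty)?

inc[i] = longest strictly increasing subsequence ending at i; dec[i] = longest strictly decreasing subsequence starting at i:
i:      1  2  3  4  5  6  7  8  9 10
a[i]:  12  8  8  2 18 12 17  9  6  7
inc:    1  1  1  1  2  2  3  2  2  3
dec:    3  2  2  1  4  3  3  2  1  1
Best peak at i=5 (value 18): inc=2, dec=4, length 2+4−1 = 5.

5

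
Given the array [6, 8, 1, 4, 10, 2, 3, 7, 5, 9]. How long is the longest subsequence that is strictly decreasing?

3

Negate each value so 'decreasing' becomes 'increasing', then run patience tails on the negated sequence:
-6 → extends → [-6]
-8 → replaces -6 → [-8]
-1 → extends → [-8, -1]
-4 → replaces -1 → [-8, -4]
-10 → replaces -8 → [-10, -4]
-2 → extends → [-10, -4, -2]
-3 → replaces -2 → [-10, -4, -3]
-7 → replaces -4 → [-10, -7, -3]
-5 → replaces -3 → [-10, -7, -5]
-9 → replaces -7 → [-10, -9, -5]
Three tails, so the longest strictly decreasing subsequence of the original has length 3.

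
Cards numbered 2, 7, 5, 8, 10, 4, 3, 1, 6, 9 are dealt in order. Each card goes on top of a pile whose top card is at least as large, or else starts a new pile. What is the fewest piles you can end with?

4

The minimum number of non-increasing subsequences covering a sequence equals the length of its longest strictly increasing subsequence.
LIS length is 4 (e.g. 2, 7, 8, 10), so 4 piles are needed.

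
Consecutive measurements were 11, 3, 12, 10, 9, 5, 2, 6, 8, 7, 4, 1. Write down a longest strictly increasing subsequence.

Patience tails give the LIS length; then backtrack through the dp parents:
11 → extends → [11]
3 → replaces 11 → [3]
12 → extends → [3, 12]
10 → replaces 12 → [3, 10]
9 → replaces 10 → [3, 9]
5 → replaces 9 → [3, 5]
2 → replaces 3 → [2, 5]
6 → extends → [2, 5, 6]
8 → extends → [2, 5, 6, 8]
7 → replaces 8 → [2, 5, 6, 7]
4 → replaces 5 → [2, 4, 6, 7]
1 → replaces 2 → [1, 4, 6, 7]
Length 4; one witness is 3, 5, 6, 8.

3, 5, 6, 8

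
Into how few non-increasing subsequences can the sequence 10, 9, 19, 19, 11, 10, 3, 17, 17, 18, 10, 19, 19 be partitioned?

5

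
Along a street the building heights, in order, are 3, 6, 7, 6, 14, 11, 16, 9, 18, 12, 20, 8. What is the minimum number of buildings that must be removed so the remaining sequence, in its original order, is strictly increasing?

5

Fewest deletions = n − (longest strictly increasing subsequence).
i:      1  2  3  4  5  6  7  8  9 10 11 12
a[i]:   3  6  7  6 14 11 16  9 18 12 20  8
dp:     1  2  3  2  4  4  5  4  6  5  7  4
max dp = 7, so deletions = 12 − 7 = 5.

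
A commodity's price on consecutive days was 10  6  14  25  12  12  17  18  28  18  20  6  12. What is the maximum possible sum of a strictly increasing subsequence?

Let S[i] be the best sum of a strictly increasing subsequence ending at i:
i:      1  2  3  4  5  6  7  8  9 10 11 12 13
a[i]:  10  6 14 25 12 12 17 18 28 18 20  6 12
S:     10  6 24 49 22 22 41 59 87 59 79  6 22
Maximum is 87 (e.g. 10 + 14 + 17 + 18 + 28).

87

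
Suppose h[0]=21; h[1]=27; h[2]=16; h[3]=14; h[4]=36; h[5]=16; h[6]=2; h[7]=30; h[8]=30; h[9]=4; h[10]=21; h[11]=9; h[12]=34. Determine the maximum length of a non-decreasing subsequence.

5

Let dp[i] be the length of the longest such subsequence ending at index i:
i:      0  1  2  3  4  5  6  7  8  9 10 11 12
h[i]:  21 27 16 14 36 16  2 30 30  4 21  9 34
dp:     1  2  1  1  3  2  1  3  4  2  3  3  5
Maximum dp value is 5.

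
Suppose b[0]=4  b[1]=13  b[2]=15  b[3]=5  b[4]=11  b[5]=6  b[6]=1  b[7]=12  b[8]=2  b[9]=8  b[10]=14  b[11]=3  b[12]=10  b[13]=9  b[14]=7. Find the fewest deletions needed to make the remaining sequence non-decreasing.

10

Fewest deletions = n − (longest non-decreasing subsequence).
Patience tails:
4 → extends → [4]
13 → extends → [4, 13]
15 → extends → [4, 13, 15]
5 → replaces 13 → [4, 5, 15]
11 → replaces 15 → [4, 5, 11]
6 → replaces 11 → [4, 5, 6]
1 → replaces 4 → [1, 5, 6]
12 → extends → [1, 5, 6, 12]
2 → replaces 5 → [1, 2, 6, 12]
8 → replaces 12 → [1, 2, 6, 8]
14 → extends → [1, 2, 6, 8, 14]
3 → replaces 6 → [1, 2, 3, 8, 14]
10 → replaces 14 → [1, 2, 3, 8, 10]
9 → replaces 10 → [1, 2, 3, 8, 9]
7 → replaces 8 → [1, 2, 3, 7, 9]
Longest non-decreasing subsequence has length 5, so deletions = 15 − 5 = 10.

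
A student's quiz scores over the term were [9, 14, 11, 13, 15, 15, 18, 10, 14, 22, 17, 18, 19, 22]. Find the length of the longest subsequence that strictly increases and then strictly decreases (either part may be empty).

8

inc[i] = longest strictly increasing subsequence ending at i; dec[i] = longest strictly decreasing subsequence starting at i:
i:      1  2  3  4  5  6  7  8  9 10 11 12 13 14
a[i]:   9 14 11 13 15 15 18 10 14 22 17 18 19 22
inc:    1  2  2  3  4  4  5  2  4  6  5  6  7  8
dec:    1  3  2  2  2  2  2  1  1  2  1  1  1  1
Best peak at i=14 (value 22): inc=8, dec=1, length 8+1−1 = 8.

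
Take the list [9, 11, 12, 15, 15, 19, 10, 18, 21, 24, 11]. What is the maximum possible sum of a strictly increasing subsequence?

Let S[i] be the best sum of a strictly increasing subsequence ending at i:
i:       1   2   3   4   5   6   7   8   9  10  11
a[i]:    9  11  12  15  15  19  10  18  21  24  11
S:       9  20  32  47  47  66  19  65  87 111  30
Maximum is 111 (e.g. 9 + 11 + 12 + 15 + 19 + 21 + 24).

111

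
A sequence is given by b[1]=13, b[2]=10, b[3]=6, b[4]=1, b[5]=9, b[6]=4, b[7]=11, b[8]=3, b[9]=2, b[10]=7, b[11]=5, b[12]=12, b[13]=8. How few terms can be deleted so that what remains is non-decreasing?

9

Fewest deletions = n − (longest non-decreasing subsequence).
Patience tails:
13 → extends → [13]
10 → replaces 13 → [10]
6 → replaces 10 → [6]
1 → replaces 6 → [1]
9 → extends → [1, 9]
4 → replaces 9 → [1, 4]
11 → extends → [1, 4, 11]
3 → replaces 4 → [1, 3, 11]
2 → replaces 3 → [1, 2, 11]
7 → replaces 11 → [1, 2, 7]
5 → replaces 7 → [1, 2, 5]
12 → extends → [1, 2, 5, 12]
8 → replaces 12 → [1, 2, 5, 8]
Longest non-decreasing subsequence has length 4, so deletions = 13 − 4 = 9.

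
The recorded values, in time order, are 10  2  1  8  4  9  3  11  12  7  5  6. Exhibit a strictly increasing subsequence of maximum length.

2, 8, 9, 11, 12

Patience tails give the LIS length; then backtrack through the dp parents:
10 → extends → [10]
2 → replaces 10 → [2]
1 → replaces 2 → [1]
8 → extends → [1, 8]
4 → replaces 8 → [1, 4]
9 → extends → [1, 4, 9]
3 → replaces 4 → [1, 3, 9]
11 → extends → [1, 3, 9, 11]
12 → extends → [1, 3, 9, 11, 12]
7 → replaces 9 → [1, 3, 7, 11, 12]
5 → replaces 7 → [1, 3, 5, 11, 12]
6 → replaces 11 → [1, 3, 5, 6, 12]
Length 5; one witness is 2, 8, 9, 11, 12.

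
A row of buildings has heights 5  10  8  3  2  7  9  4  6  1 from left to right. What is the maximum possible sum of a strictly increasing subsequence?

Let S[i] be the best sum of a strictly increasing subsequence ending at i:
i:      1  2  3  4  5  6  7  8  9 10
a[i]:   5 10  8  3  2  7  9  4  6  1
S:      5 15 13  3  2 12 22  7 13  1
Maximum is 22 (e.g. 5 + 8 + 9).

22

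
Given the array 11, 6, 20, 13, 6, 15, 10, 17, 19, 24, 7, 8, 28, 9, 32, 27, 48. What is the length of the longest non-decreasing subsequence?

9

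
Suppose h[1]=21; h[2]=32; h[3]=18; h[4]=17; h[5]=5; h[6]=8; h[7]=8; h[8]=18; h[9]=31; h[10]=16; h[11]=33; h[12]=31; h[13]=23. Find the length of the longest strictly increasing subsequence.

5

Track the smallest tail for each achievable length (strict):
21 → extends → [21]
32 → extends → [21, 32]
18 → replaces 21 → [18, 32]
17 → replaces 18 → [17, 32]
5 → replaces 17 → [5, 32]
8 → replaces 32 → [5, 8]
8 → already a tail → [5, 8]
18 → extends → [5, 8, 18]
31 → extends → [5, 8, 18, 31]
16 → replaces 18 → [5, 8, 16, 31]
33 → extends → [5, 8, 16, 31, 33]
31 → already a tail → [5, 8, 16, 31, 33]
23 → replaces 31 → [5, 8, 16, 23, 33]
Five tails, so the longest strictly increasing subsequence has length 5 (e.g. 5, 8, 18, 31, 33).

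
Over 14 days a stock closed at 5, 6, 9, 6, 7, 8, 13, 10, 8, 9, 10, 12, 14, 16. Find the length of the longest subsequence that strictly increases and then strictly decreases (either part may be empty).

9

inc[i] = longest strictly increasing subsequence ending at i; dec[i] = longest strictly decreasing subsequence starting at i:
i:      1  2  3  4  5  6  7  8  9 10 11 12 13 14
a[i]:   5  6  9  6  7  8 13 10  8  9 10 12 14 16
inc:    1  2  3  2  3  4  5  5  4  5  6  7  8  9
dec:    1  1  2  1  1  1  3  2  1  1  1  1  1  1
Best peak at i=14 (value 16): inc=9, dec=1, length 9+1−1 = 9.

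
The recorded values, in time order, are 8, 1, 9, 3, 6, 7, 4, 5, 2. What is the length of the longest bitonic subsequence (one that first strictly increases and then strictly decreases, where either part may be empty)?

inc[i] = longest strictly increasing subsequence ending at i; dec[i] = longest strictly decreasing subsequence starting at i:
i:     1 2 3 4 5 6 7 8 9
a[i]:  8 1 9 3 6 7 4 5 2
inc:   1 1 2 2 3 4 3 4 2
dec:   4 1 4 2 3 3 2 2 1
Best peak at i=6 (value 7): inc=4, dec=3, length 4+3−1 = 6.

6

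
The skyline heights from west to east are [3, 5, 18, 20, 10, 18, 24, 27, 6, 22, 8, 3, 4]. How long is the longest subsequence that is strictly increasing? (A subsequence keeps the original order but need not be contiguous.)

6

Track the smallest tail for each achievable length (strict):
3 → extends → [3]
5 → extends → [3, 5]
18 → extends → [3, 5, 18]
20 → extends → [3, 5, 18, 20]
10 → replaces 18 → [3, 5, 10, 20]
18 → replaces 20 → [3, 5, 10, 18]
24 → extends → [3, 5, 10, 18, 24]
27 → extends → [3, 5, 10, 18, 24, 27]
6 → replaces 10 → [3, 5, 6, 18, 24, 27]
22 → replaces 24 → [3, 5, 6, 18, 22, 27]
8 → replaces 18 → [3, 5, 6, 8, 22, 27]
3 → already a tail → [3, 5, 6, 8, 22, 27]
4 → replaces 5 → [3, 4, 6, 8, 22, 27]
Six tails, so the longest strictly increasing subsequence has length 6 (e.g. 3, 5, 18, 20, 24, 27).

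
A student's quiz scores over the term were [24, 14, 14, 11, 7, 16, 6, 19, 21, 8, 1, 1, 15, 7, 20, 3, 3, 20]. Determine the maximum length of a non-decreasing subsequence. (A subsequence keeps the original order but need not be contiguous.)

Let dp[i] be the length of the longest such subsequence ending at index i:
i:      1  2  3  4  5  6  7  8  9 10 11 12 13 14 15 16 17 18
a[i]:  24 14 14 11  7 16  6 19 21  8  1  1 15  7 20  3  3 20
dp:     1  1  2  1  1  3  1  4  5  2  1  2  3  3  5  3  4  6
Maximum dp value is 6.

6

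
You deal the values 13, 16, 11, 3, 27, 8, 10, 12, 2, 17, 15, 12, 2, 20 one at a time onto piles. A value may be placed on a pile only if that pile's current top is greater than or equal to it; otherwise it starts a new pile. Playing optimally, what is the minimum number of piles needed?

Place each on the leftmost legal pile:
13 → new pile 1 (tops now [13])
16 → new pile 2 (tops now [13, 16])
11 → pile 1 (tops now [11, 16])
3 → pile 1 (tops now [3, 16])
27 → new pile 3 (tops now [3, 16, 27])
8 → pile 2 (tops now [3, 8, 27])
10 → pile 3 (tops now [3, 8, 10])
12 → new pile 4 (tops now [3, 8, 10, 12])
2 → pile 1 (tops now [2, 8, 10, 12])
17 → new pile 5 (tops now [2, 8, 10, 12, 17])
15 → pile 5 (tops now [2, 8, 10, 12, 15])
12 → pile 4 (tops now [2, 8, 10, 12, 15])
2 → pile 1 (tops now [2, 8, 10, 12, 15])
20 → new pile 6 (tops now [2, 8, 10, 12, 15, 20])
Six piles.

6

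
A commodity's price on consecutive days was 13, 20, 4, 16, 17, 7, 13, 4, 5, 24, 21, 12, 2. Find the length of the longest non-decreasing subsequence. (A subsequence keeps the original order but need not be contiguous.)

4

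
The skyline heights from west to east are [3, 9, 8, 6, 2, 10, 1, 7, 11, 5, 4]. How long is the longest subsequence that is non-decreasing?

Let dp[i] be the length of the longest such subsequence ending at index i:
i:      1  2  3  4  5  6  7  8  9 10 11
a[i]:   3  9  8  6  2 10  1  7 11  5  4
dp:     1  2  2  2  1  3  1  3  4  2  2
Maximum dp value is 4.

4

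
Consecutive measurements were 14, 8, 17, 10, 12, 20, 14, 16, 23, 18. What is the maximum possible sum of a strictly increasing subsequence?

Let S[i] be the best sum of a strictly increasing subsequence ending at i:
i:      1  2  3  4  5  6  7  8  9 10
a[i]:  14  8 17 10 12 20 14 16 23 18
S:     14  8 31 18 30 51 44 60 83 78
Maximum is 83 (e.g. 8 + 10 + 12 + 14 + 16 + 23).

83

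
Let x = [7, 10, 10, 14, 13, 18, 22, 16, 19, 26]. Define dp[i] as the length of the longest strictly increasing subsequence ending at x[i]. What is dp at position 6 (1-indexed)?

4

dp[i] = 1 + max{dp[j] : j<i, x[j]<x[i]} (or 1 if no such j):
i:      1  2  3  4  5  6  7  8  9 10
x[i]:   7 10 10 14 13 18 22 16 19 26
dp:     1  2  2  3  3  4  5  4  5  6
At index 6 the value is 4.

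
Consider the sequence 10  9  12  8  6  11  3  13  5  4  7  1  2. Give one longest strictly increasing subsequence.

Patience tails give the LIS length; then backtrack through the dp parents:
10 → extends → [10]
9 → replaces 10 → [9]
12 → extends → [9, 12]
8 → replaces 9 → [8, 12]
6 → replaces 8 → [6, 12]
11 → replaces 12 → [6, 11]
3 → replaces 6 → [3, 11]
13 → extends → [3, 11, 13]
5 → replaces 11 → [3, 5, 13]
4 → replaces 5 → [3, 4, 13]
7 → replaces 13 → [3, 4, 7]
1 → replaces 3 → [1, 4, 7]
2 → replaces 4 → [1, 2, 7]
Length 3; one witness is 10, 12, 13.

10, 12, 13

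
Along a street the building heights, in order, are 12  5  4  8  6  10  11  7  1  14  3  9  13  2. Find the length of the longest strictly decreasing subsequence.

Negate each value so 'decreasing' becomes 'increasing', then run patience tails on the negated sequence:
-12 → extends → [-12]
-5 → extends → [-12, -5]
-4 → extends → [-12, -5, -4]
-8 → replaces -5 → [-12, -8, -4]
-6 → replaces -4 → [-12, -8, -6]
-10 → replaces -8 → [-12, -10, -6]
-11 → replaces -10 → [-12, -11, -6]
-7 → replaces -6 → [-12, -11, -7]
-1 → extends → [-12, -11, -7, -1]
-14 → replaces -12 → [-14, -11, -7, -1]
-3 → replaces -1 → [-14, -11, -7, -3]
-9 → replaces -7 → [-14, -11, -9, -3]
-13 → replaces -11 → [-14, -13, -9, -3]
-2 → extends → [-14, -13, -9, -3, -2]
Five tails, so the longest strictly decreasing subsequence of the original has length 5.

5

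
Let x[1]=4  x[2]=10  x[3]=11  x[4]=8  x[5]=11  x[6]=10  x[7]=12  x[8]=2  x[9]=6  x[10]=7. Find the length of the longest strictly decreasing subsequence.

Negate each value so 'decreasing' becomes 'increasing', then run patience tails on the negated sequence:
-4 → extends → [-4]
-10 → replaces -4 → [-10]
-11 → replaces -10 → [-11]
-8 → extends → [-11, -8]
-11 → already a tail → [-11, -8]
-10 → replaces -8 → [-11, -10]
-12 → replaces -11 → [-12, -10]
-2 → extends → [-12, -10, -2]
-6 → replaces -2 → [-12, -10, -6]
-7 → replaces -6 → [-12, -10, -7]
Three tails, so the longest strictly decreasing subsequence of the original has length 3.

3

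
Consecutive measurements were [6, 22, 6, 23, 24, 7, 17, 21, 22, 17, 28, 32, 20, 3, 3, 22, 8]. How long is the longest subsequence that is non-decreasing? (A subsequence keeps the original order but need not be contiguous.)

Track the smallest tail for each achievable length (allowing ties):
6 → extends → [6]
22 → extends → [6, 22]
6 → replaces 22 → [6, 6]
23 → extends → [6, 6, 23]
24 → extends → [6, 6, 23, 24]
7 → replaces 23 → [6, 6, 7, 24]
17 → replaces 24 → [6, 6, 7, 17]
21 → extends → [6, 6, 7, 17, 21]
22 → extends → [6, 6, 7, 17, 21, 22]
17 → replaces 21 → [6, 6, 7, 17, 17, 22]
28 → extends → [6, 6, 7, 17, 17, 22, 28]
32 → extends → [6, 6, 7, 17, 17, 22, 28, 32]
20 → replaces 22 → [6, 6, 7, 17, 17, 20, 28, 32]
3 → replaces 6 → [3, 6, 7, 17, 17, 20, 28, 32]
3 → replaces 6 → [3, 3, 7, 17, 17, 20, 28, 32]
22 → replaces 28 → [3, 3, 7, 17, 17, 20, 22, 32]
8 → replaces 17 → [3, 3, 7, 8, 17, 20, 22, 32]
Eight tails, so the longest non-decreasing subsequence has length 8 (e.g. 6, 6, 7, 17, 21, 22, 28, 32).

8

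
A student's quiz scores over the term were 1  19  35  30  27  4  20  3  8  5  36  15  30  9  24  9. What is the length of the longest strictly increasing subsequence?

5

Track the smallest tail for each achievable length (strict):
1 → extends → [1]
19 → extends → [1, 19]
35 → extends → [1, 19, 35]
30 → replaces 35 → [1, 19, 30]
27 → replaces 30 → [1, 19, 27]
4 → replaces 19 → [1, 4, 27]
20 → replaces 27 → [1, 4, 20]
3 → replaces 4 → [1, 3, 20]
8 → replaces 20 → [1, 3, 8]
5 → replaces 8 → [1, 3, 5]
36 → extends → [1, 3, 5, 36]
15 → replaces 36 → [1, 3, 5, 15]
30 → extends → [1, 3, 5, 15, 30]
9 → replaces 15 → [1, 3, 5, 9, 30]
24 → replaces 30 → [1, 3, 5, 9, 24]
9 → already a tail → [1, 3, 5, 9, 24]
Five tails, so the longest strictly increasing subsequence has length 5 (e.g. 1, 4, 8, 15, 30).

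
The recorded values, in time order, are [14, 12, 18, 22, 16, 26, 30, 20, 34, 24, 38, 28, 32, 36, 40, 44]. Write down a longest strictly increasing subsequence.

14, 18, 22, 26, 30, 34, 38, 40, 44

Patience tails give the LIS length; then backtrack through the dp parents:
14 → extends → [14]
12 → replaces 14 → [12]
18 → extends → [12, 18]
22 → extends → [12, 18, 22]
16 → replaces 18 → [12, 16, 22]
26 → extends → [12, 16, 22, 26]
30 → extends → [12, 16, 22, 26, 30]
20 → replaces 22 → [12, 16, 20, 26, 30]
34 → extends → [12, 16, 20, 26, 30, 34]
24 → replaces 26 → [12, 16, 20, 24, 30, 34]
38 → extends → [12, 16, 20, 24, 30, 34, 38]
28 → replaces 30 → [12, 16, 20, 24, 28, 34, 38]
32 → replaces 34 → [12, 16, 20, 24, 28, 32, 38]
36 → replaces 38 → [12, 16, 20, 24, 28, 32, 36]
40 → extends → [12, 16, 20, 24, 28, 32, 36, 40]
44 → extends → [12, 16, 20, 24, 28, 32, 36, 40, 44]
Length 9; one witness is 14, 18, 22, 26, 30, 34, 38, 40, 44.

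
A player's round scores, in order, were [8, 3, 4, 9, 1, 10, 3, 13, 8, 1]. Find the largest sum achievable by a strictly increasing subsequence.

Let S[i] be the best sum of a strictly increasing subsequence ending at i:
i:      1  2  3  4  5  6  7  8  9 10
a[i]:   8  3  4  9  1 10  3 13  8  1
S:      8  3  7 17  1 27  4 40 15  1
Maximum is 40 (e.g. 8 + 9 + 10 + 13).

40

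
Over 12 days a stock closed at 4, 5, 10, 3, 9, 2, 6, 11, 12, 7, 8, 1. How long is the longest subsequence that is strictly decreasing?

Negate each value so 'decreasing' becomes 'increasing', then run patience tails on the negated sequence:
-4 → extends → [-4]
-5 → replaces -4 → [-5]
-10 → replaces -5 → [-10]
-3 → extends → [-10, -3]
-9 → replaces -3 → [-10, -9]
-2 → extends → [-10, -9, -2]
-6 → replaces -2 → [-10, -9, -6]
-11 → replaces -10 → [-11, -9, -6]
-12 → replaces -11 → [-12, -9, -6]
-7 → replaces -6 → [-12, -9, -7]
-8 → replaces -7 → [-12, -9, -8]
-1 → extends → [-12, -9, -8, -1]
Four tails, so the longest strictly decreasing subsequence of the original has length 4.

4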